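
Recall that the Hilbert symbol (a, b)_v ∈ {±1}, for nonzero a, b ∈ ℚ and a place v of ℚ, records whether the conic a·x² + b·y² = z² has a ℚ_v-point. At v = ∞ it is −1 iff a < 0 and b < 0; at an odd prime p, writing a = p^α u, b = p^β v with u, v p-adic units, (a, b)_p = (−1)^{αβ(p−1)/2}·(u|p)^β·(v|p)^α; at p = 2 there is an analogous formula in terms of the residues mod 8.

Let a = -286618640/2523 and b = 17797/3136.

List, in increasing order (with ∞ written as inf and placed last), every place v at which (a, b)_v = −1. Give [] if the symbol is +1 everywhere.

Mod squares: a ≡ -3795, b ≡ 13. Check v ∈ {∞, 2, 3, 5, 7, 11, 13, 17, 23, 29, 37}.
v=23: a=23^1·(≡17), b=23^0·(≡8) mod 23; (17|23)=-1, (8|23)=+1; (−1)^{1·0·11}·(-1)^0·(+1)^1 = +1.
v=2: v_2(a)=4, v_2(b)=-6; units ≡ 5, 5 (mod 8); ε·ε+αω+βω = 0·0+4·1+-6·1 ≡ 0  ⇒  (a,b)_2 = +1.
v=3: a=3^-1·(≡1), b=3^0·(≡1) mod 3; (1|3)=+1, (1|3)=+1; (−1)^{-1·0·1}·(+1)^0·(+1)^-1 = +1.
v=∞: -3795 < 0 and 13 > 0  ⇒  (a,b)_∞ = +1.
v=11: a=11^1·(≡8), b=11^0·(≡10) mod 11; (8|11)=-1, (10|11)=-1; (−1)^{1·0·5}·(-1)^0·(-1)^1 = -1.
v=37: a=37^0·(≡12), b=37^2·(≡15) mod 37; (12|37)=+1, (15|37)=-1; (−1)^{0·2·18}·(+1)^2·(-1)^0 = +1.
v=7: a=7^2·(≡5), b=7^-2·(≡3) mod 7; (5|7)=-1, (3|7)=-1; (−1)^{2·-2·3}·(-1)^-2·(-1)^2 = +1.
v=17: a=17^2·(≡15), b=17^0·(≡4) mod 17; (15|17)=+1, (4|17)=+1; (−1)^{2·0·8}·(+1)^0·(+1)^2 = +1.
v=5: a=5^1·(≡4), b=5^0·(≡2) mod 5; (4|5)=+1, (2|5)=-1; (−1)^{1·0·2}·(+1)^0·(-1)^1 = -1.
v=29: a=29^-2·(≡6), b=29^0·(≡5) mod 29; (6|29)=+1, (5|29)=+1; (−1)^{-2·0·14}·(+1)^0·(+1)^-2 = +1.
v=13: a=13^0·(≡4), b=13^1·(≡10) mod 13; (4|13)=+1, (10|13)=+1; (−1)^{0·1·6}·(+1)^1·(+1)^0 = +1.
|Ram(-3795, 13)| = 2, even; anisotropic at {5, 11}.

[5, 11]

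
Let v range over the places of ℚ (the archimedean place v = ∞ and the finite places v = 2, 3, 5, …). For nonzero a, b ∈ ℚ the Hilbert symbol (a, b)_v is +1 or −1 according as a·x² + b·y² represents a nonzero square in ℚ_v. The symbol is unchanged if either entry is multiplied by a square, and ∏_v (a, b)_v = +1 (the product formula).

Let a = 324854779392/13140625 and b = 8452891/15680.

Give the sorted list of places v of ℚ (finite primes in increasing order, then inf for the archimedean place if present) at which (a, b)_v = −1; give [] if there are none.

[2, 3, 5, 11]

(a, b) ≡ (16302, 95) mod (ℚ^×)²; places V = {2, 3, 5, 7, 11, 13, 19, 23, 29, 31, ∞}.
(a,b)_31: α=2, u≡3; β=0, v≡16 (mod 31); (3|31)=-1, (16|31)=+1; sign (−1)^0·-1^0·+1^2 = +1.
(a,b)_19: α=1, u≡18; β=1, v≡16 (mod 19); (18|19)=-1, (16|19)=+1; sign (−1)^1·-1^1·+1^1 = +1.
(a,b)_7: α=0, u≡3; β=-2, v≡4 (mod 7); (3|7)=-1, (4|7)=+1; sign (−1)^0·-1^-2·+1^0 = +1.
(a,b)_2: α=9, β=-6; u≡7, v≡7 (mod 8); ε(u)ε(v)=1·1, αω(v)=9·0, βω(u)=-6·0; sum ≡ 1  ⇒  -1.
(a,b)_23: α=0, u≡6; β=2, v≡1 (mod 23); (6|23)=+1, (1|23)=+1; sign (−1)^0·+1^2·+1^0 = +1.
(a,b)_∞: sgn(16302)=+, sgn(95)=+, so +1.
(a,b)_13: α=1, u≡5; β=0, v≡9 (mod 13); (5|13)=-1, (9|13)=+1; sign (−1)^0·-1^0·+1^1 = +1.
(a,b)_5: α=-6, u≡2; β=-1, v≡1 (mod 5); (2|5)=-1, (1|5)=+1; sign (−1)^0·-1^-1·+1^-6 = -1.
(a,b)_11: α=1, u≡7; β=0, v≡8 (mod 11); (7|11)=-1, (8|11)=-1; sign (−1)^0·-1^0·-1^1 = -1.
(a,b)_3: α=5, u≡1; β=0, v≡2 (mod 3); (1|3)=+1, (2|3)=-1; sign (−1)^0·+1^0·-1^5 = -1.
(a,b)_29: α=-2, u≡7; β=2, v≡11 (mod 29); (7|29)=+1, (11|29)=-1; sign (−1)^0·+1^2·-1^-2 = +1.
Ram(16302, 95) = {2, 3, 5, 11}; no ℚ_2-point on the conic.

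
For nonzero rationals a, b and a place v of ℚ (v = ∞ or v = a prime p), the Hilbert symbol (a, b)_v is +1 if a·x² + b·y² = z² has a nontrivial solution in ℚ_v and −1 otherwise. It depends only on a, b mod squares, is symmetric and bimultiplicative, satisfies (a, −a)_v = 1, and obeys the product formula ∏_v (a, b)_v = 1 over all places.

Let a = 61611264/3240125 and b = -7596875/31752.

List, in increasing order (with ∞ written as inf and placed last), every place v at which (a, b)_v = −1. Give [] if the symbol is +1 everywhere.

Mod squares: a ≡ 1105, b ≡ -24310. Check v ∈ {∞, 2, 3, 5, 7, 11, 13, 17, 23}.
v=2: v_2(a)=8, v_2(b)=-3; units ≡ 1, 5 (mod 8); ε·ε+αω+βω = 0·0+8·1+-3·0 ≡ 0  ⇒  (a,b)_2 = +1.
v=∞: 1105 > 0 and -24310 < 0  ⇒  (a,b)_∞ = +1.
v=11: a=11^2·(≡3), b=11^1·(≡9) mod 11; (3|11)=+1, (9|11)=+1; (−1)^{2·1·5}·(+1)^1·(+1)^2 = +1.
v=17: a=17^1·(≡3), b=17^1·(≡16) mod 17; (3|17)=-1, (16|17)=+1; (−1)^{1·1·8}·(-1)^1·(+1)^1 = -1.
v=5: a=5^-3·(≡4), b=5^5·(≡2) mod 5; (4|5)=+1, (2|5)=-1; (−1)^{-3·5·2}·(+1)^5·(-1)^-3 = -1.
v=13: a=13^1·(≡7), b=13^1·(≡11) mod 13; (7|13)=-1, (11|13)=-1; (−1)^{1·1·6}·(-1)^1·(-1)^1 = +1.
v=7: a=7^-2·(≡5), b=7^-2·(≡2) mod 7; (5|7)=-1, (2|7)=+1; (−1)^{-2·-2·3}·(-1)^-2·(+1)^-2 = +1.
v=3: a=3^2·(≡1), b=3^-4·(≡2) mod 3; (1|3)=+1, (2|3)=-1; (−1)^{2·-4·1}·(+1)^-4·(-1)^2 = +1.
v=23: a=23^-2·(≡2), b=23^0·(≡4) mod 23; (2|23)=+1, (4|23)=+1; (−1)^{-2·0·11}·(+1)^0·(+1)^-2 = +1.
|Ram(1105, -24310)| = 2, even; anisotropic at {5, 17}.

[5, 17]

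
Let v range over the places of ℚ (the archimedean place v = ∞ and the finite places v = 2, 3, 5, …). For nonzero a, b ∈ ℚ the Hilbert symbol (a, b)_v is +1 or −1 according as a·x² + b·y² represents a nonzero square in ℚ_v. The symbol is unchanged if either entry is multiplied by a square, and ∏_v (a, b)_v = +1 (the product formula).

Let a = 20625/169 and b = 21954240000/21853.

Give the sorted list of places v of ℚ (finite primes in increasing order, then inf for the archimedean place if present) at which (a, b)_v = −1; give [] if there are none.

[3, 7, 11, 13]

Mod squares: a ≡ 33, b ≡ 182. Check v ∈ {∞, 2, 3, 5, 7, 11, 13, 41}.
v=7: a=7^0·(≡3), b=7^1·(≡5) mod 7; (3|7)=-1, (5|7)=-1; (−1)^{0·1·3}·(-1)^1·(-1)^0 = -1.
v=41: a=41^0·(≡25), b=41^-2·(≡23) mod 41; (25|41)=+1, (23|41)=+1; (−1)^{0·-2·20}·(+1)^-2·(+1)^0 = +1.
v=13: a=13^-2·(≡7), b=13^-1·(≡1) mod 13; (7|13)=-1, (1|13)=+1; (−1)^{-2·-1·6}·(-1)^-1·(+1)^-2 = -1.
v=3: a=3^1·(≡2), b=3^4·(≡2) mod 3; (2|3)=-1, (2|3)=-1; (−1)^{1·4·1}·(-1)^4·(-1)^1 = -1.
v=11: a=11^1·(≡4), b=11^2·(≡7) mod 11; (4|11)=+1, (7|11)=-1; (−1)^{1·2·5}·(+1)^2·(-1)^1 = -1.
v=∞: 33 > 0 and 182 > 0  ⇒  (a,b)_∞ = +1.
v=5: a=5^4·(≡2), b=5^4·(≡3) mod 5; (2|5)=-1, (3|5)=-1; (−1)^{4·4·2}·(-1)^4·(-1)^4 = +1.
v=2: v_2(a)=0, v_2(b)=9; units ≡ 1, 3 (mod 8); ε·ε+αω+βω = 0·1+0·1+9·0 ≡ 0  ⇒  (a,b)_2 = +1.
|Ram(33, 182)| = 4, even; anisotropic at {3, 7, 11, 13}.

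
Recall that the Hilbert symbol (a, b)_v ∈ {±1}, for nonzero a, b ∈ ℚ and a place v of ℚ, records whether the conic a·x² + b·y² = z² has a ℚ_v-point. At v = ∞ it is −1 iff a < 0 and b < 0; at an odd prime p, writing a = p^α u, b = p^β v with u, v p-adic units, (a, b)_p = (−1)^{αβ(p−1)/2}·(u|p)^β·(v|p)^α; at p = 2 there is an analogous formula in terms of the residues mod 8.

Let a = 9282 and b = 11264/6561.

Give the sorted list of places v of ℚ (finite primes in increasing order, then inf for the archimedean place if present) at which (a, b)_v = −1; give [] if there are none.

[2, 3, 13, 17]

Mod squares: a ≡ 9282, b ≡ 11. Check v ∈ {∞, 2, 3, 7, 11, 13, 17}.
v=11: a=11^0·(≡9), b=11^1·(≡9) mod 11; (9|11)=+1, (9|11)=+1; (−1)^{0·1·5}·(+1)^1·(+1)^0 = +1.
v=13: a=13^1·(≡12), b=13^0·(≡5) mod 13; (12|13)=+1, (5|13)=-1; (−1)^{1·0·6}·(+1)^0·(-1)^1 = -1.
v=17: a=17^1·(≡2), b=17^0·(≡7) mod 17; (2|17)=+1, (7|17)=-1; (−1)^{1·0·8}·(+1)^0·(-1)^1 = -1.
v=∞: 9282 > 0 and 11 > 0  ⇒  (a,b)_∞ = +1.
v=2: v_2(a)=1, v_2(b)=10; units ≡ 1, 3 (mod 8); ε·ε+αω+βω = 0·1+1·1+10·0 ≡ 1  ⇒  (a,b)_2 = -1.
v=3: a=3^1·(≡1), b=3^-8·(≡2) mod 3; (1|3)=+1, (2|3)=-1; (−1)^{1·-8·1}·(+1)^-8·(-1)^1 = -1.
v=7: a=7^1·(≡3), b=7^0·(≡4) mod 7; (3|7)=-1, (4|7)=+1; (−1)^{1·0·3}·(-1)^0·(+1)^1 = +1.
(9282, 11 / ℚ) ramifies at {2, 3, 13, 17}: a division algebra.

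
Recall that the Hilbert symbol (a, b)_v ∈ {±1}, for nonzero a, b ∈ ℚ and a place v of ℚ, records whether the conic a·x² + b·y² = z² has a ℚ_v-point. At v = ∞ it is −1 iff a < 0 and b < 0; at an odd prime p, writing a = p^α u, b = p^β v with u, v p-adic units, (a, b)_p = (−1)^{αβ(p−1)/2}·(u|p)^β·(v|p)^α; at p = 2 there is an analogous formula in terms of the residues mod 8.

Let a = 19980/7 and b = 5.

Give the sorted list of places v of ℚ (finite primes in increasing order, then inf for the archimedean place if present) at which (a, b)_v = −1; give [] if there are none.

(a, b) ≡ (3885, 5) mod (ℚ^×)²; places V = {2, 3, 5, 7, 37, ∞}.
(a,b)_5: α=1, u≡3; β=1, v≡1 (mod 5); (3|5)=-1, (1|5)=+1; sign (−1)^0·-1^1·+1^1 = -1.
(a,b)_7: α=-1, u≡2; β=0, v≡5 (mod 7); (2|7)=+1, (5|7)=-1; sign (−1)^0·+1^0·-1^-1 = -1.
(a,b)_37: α=1, u≡19; β=0, v≡5 (mod 37); (19|37)=-1, (5|37)=-1; sign (−1)^0·-1^0·-1^1 = -1.
(a,b)_3: α=3, u≡2; β=0, v≡2 (mod 3); (2|3)=-1, (2|3)=-1; sign (−1)^0·-1^0·-1^3 = -1.
(a,b)_∞: sgn(3885)=+, sgn(5)=+, so +1.
(a,b)_2: α=2, β=0; u≡5, v≡5 (mod 8); ε(u)ε(v)=0·0, αω(v)=2·1, βω(u)=0·1; sum ≡ 0  ⇒  +1.
(3885, 5 / ℚ) ramifies at {3, 5, 7, 37}: a division algebra.

[3, 5, 7, 37]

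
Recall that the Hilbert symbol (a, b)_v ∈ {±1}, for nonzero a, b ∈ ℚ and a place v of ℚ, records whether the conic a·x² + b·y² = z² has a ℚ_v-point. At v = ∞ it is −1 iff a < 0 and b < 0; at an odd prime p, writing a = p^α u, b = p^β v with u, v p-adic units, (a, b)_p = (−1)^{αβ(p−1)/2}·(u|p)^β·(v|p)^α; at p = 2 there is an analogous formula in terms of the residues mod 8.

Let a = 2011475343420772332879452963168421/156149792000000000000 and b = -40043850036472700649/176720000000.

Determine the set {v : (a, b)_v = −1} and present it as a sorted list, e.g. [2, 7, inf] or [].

Mod squares: a ≡ 32538, b ≡ -327845. Check v ∈ {∞, 2, 3, 5, 7, 11, 17, 19, 29, 31, 47}.
v=47: a=47^-4·(≡8), b=47^-2·(≡42) mod 47; (8|47)=+1, (42|47)=+1; (−1)^{-4·-2·23}·(+1)^-2·(+1)^-4 = +1.
v=7: a=7^8·(≡4), b=7^5·(≡1) mod 7; (4|7)=+1, (1|7)=+1; (−1)^{8·5·3}·(+1)^5·(+1)^8 = +1.
v=3: a=3^3·(≡1), b=3^2·(≡1) mod 3; (1|3)=+1, (1|3)=+1; (−1)^{3·2·1}·(+1)^2·(+1)^3 = +1.
v=17: a=17^5·(≡11), b=17^3·(≡6) mod 17; (11|17)=-1, (6|17)=-1; (−1)^{5·3·8}·(-1)^3·(-1)^5 = +1.
v=11: a=11^3·(≡8), b=11^2·(≡10) mod 11; (8|11)=-1, (10|11)=-1; (−1)^{3·2·5}·(-1)^2·(-1)^3 = -1.
v=∞: 32538 > 0 and -327845 < 0  ⇒  (a,b)_∞ = +1.
v=19: a=19^2·(≡13), b=19^1·(≡9) mod 19; (13|19)=-1, (9|19)=+1; (−1)^{2·1·9}·(-1)^1·(+1)^2 = -1.
v=5: a=5^-12·(≡3), b=5^-7·(≡1) mod 5; (3|5)=-1, (1|5)=+1; (−1)^{-12·-7·2}·(-1)^-7·(+1)^-12 = -1.
v=2: v_2(a)=-17, v_2(b)=-10; units ≡ 5, 3 (mod 8); ε·ε+αω+βω = 0·1+-17·1+-10·1 ≡ 1  ⇒  (a,b)_2 = -1.
v=29: a=29^5·(≡25), b=29^3·(≡5) mod 29; (25|29)=+1, (5|29)=+1; (−1)^{5·3·14}·(+1)^3·(+1)^5 = +1.
v=31: a=31^4·(≡8), b=31^2·(≡24) mod 31; (8|31)=+1, (24|31)=-1; (−1)^{4·2·15}·(+1)^2·(-1)^4 = +1.
|Ram(32538, -327845)| = 4, even; anisotropic at {2, 5, 11, 19}.

[2, 5, 11, 19]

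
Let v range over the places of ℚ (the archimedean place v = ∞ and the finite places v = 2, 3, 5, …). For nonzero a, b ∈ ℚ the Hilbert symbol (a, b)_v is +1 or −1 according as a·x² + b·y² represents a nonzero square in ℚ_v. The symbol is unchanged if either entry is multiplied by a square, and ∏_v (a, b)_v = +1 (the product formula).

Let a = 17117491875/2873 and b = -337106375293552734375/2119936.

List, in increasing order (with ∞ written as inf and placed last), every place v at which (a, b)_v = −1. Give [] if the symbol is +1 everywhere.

[17, 19]

Mod squares: a ≡ 10659, b ≡ -95. Check v ∈ {∞, 2, 3, 5, 7, 11, 13, 17, 19, 23}.
v=∞: 10659 > 0 and -95 < 0  ⇒  (a,b)_∞ = +1.
v=23: a=23^0·(≡21), b=23^2·(≡19) mod 23; (21|23)=-1, (19|23)=-1; (−1)^{0·2·11}·(-1)^2·(-1)^0 = +1.
v=3: a=3^1·(≡1), b=3^2·(≡1) mod 3; (1|3)=+1, (1|3)=+1; (−1)^{1·2·1}·(+1)^2·(+1)^1 = +1.
v=19: a=19^3·(≡8), b=19^5·(≡8) mod 19; (8|19)=-1, (8|19)=-1; (−1)^{3·5·9}·(-1)^5·(-1)^3 = -1.
v=11: a=11^3·(≡4), b=11^4·(≡3) mod 11; (4|11)=+1, (3|11)=+1; (−1)^{3·4·5}·(+1)^4·(+1)^3 = +1.
v=17: a=17^-1·(≡4), b=17^0·(≡14) mod 17; (4|17)=+1, (14|17)=-1; (−1)^{-1·0·8}·(+1)^0·(-1)^-1 = -1.
v=5: a=5^4·(≡4), b=5^9·(≡1) mod 5; (4|5)=+1, (1|5)=+1; (−1)^{4·9·2}·(+1)^9·(+1)^4 = +1.
v=13: a=13^-2·(≡4), b=13^-2·(≡12) mod 13; (4|13)=+1, (12|13)=+1; (−1)^{-2·-2·6}·(+1)^-2·(+1)^-2 = +1.
v=2: v_2(a)=0, v_2(b)=-8; units ≡ 3, 1 (mod 8); ε·ε+αω+βω = 1·0+0·0+-8·1 ≡ 0  ⇒  (a,b)_2 = +1.
v=7: a=7^0·(≡5), b=7^-2·(≡3) mod 7; (5|7)=-1, (3|7)=-1; (−1)^{0·-2·3}·(-1)^-2·(-1)^0 = +1.
Ram(10659, -95) = {17, 19}; no ℚ_17-point on the conic.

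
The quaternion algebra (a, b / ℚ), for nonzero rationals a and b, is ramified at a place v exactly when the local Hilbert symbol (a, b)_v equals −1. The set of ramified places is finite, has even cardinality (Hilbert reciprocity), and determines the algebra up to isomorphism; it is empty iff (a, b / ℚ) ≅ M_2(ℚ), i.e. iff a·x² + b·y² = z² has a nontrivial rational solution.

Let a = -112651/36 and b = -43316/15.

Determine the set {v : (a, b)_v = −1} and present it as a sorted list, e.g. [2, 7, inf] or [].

Mod squares: a ≡ -19, b ≡ -3315. Check v ∈ {∞, 2, 3, 5, 7, 11, 13, 17, 19}.
v=19: a=19^1·(≡10), b=19^0·(≡18) mod 19; (10|19)=-1, (18|19)=-1; (−1)^{1·0·9}·(-1)^0·(-1)^1 = -1.
v=∞: -19 < 0 and -3315 < 0  ⇒  (a,b)_∞ = -1.
v=5: a=5^0·(≡4), b=5^-1·(≡3) mod 5; (4|5)=+1, (3|5)=-1; (−1)^{0·-1·2}·(+1)^-1·(-1)^0 = +1.
v=7: a=7^2·(≡4), b=7^2·(≡5) mod 7; (4|7)=+1, (5|7)=-1; (−1)^{2·2·3}·(+1)^2·(-1)^2 = +1.
v=13: a=13^0·(≡2), b=13^1·(≡11) mod 13; (2|13)=-1, (11|13)=-1; (−1)^{0·1·6}·(-1)^1·(-1)^0 = -1.
v=17: a=17^0·(≡4), b=17^1·(≡16) mod 17; (4|17)=+1, (16|17)=+1; (−1)^{0·1·8}·(+1)^1·(+1)^0 = +1.
v=11: a=11^2·(≡5), b=11^0·(≡6) mod 11; (5|11)=+1, (6|11)=-1; (−1)^{2·0·5}·(+1)^0·(-1)^2 = +1.
v=3: a=3^-2·(≡2), b=3^-1·(≡2) mod 3; (2|3)=-1, (2|3)=-1; (−1)^{-2·-1·1}·(-1)^-1·(-1)^-2 = -1.
v=2: v_2(a)=-2, v_2(b)=2; units ≡ 5, 5 (mod 8); ε·ε+αω+βω = 0·0+-2·1+2·1 ≡ 0  ⇒  (a,b)_2 = +1.
(-19, -3315 / ℚ) ramifies at {3, 13, 19, ∞}: a division algebra.

[3, 13, 19, inf]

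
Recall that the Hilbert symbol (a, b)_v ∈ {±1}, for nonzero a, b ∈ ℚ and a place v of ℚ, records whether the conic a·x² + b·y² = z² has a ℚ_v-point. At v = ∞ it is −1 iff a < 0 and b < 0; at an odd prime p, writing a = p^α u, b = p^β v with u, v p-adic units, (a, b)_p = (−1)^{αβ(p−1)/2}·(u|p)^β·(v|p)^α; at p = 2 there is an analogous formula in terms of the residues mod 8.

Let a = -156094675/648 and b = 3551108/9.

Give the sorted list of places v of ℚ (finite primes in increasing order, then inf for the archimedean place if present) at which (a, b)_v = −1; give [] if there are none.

[11, 23]

(a, b) ≡ (-23606, 7337) mod (ℚ^×)²; places V = {2, 3, 5, 11, 23, 29, 37, ∞}.
(a,b)_11: α=1, u≡7; β=3, v≡8 (mod 11); (7|11)=-1, (8|11)=-1; sign (−1)^1·-1^3·-1^1 = -1.
(a,b)_∞: sgn(-23606)=−, sgn(7337)=+, so +1.
(a,b)_23: α=2, u≡21; β=1, v≡15 (mod 23); (21|23)=-1, (15|23)=-1; sign (−1)^0·-1^1·-1^2 = -1.
(a,b)_37: α=1, u≡4; β=0, v≡16 (mod 37); (4|37)=+1, (16|37)=+1; sign (−1)^0·+1^0·+1^1 = +1.
(a,b)_2: α=-3, β=2; u≡5, v≡1 (mod 8); ε(u)ε(v)=0·0, αω(v)=-3·0, βω(u)=2·1; sum ≡ 0  ⇒  +1.
(a,b)_29: α=1, u≡26; β=1, v≡8 (mod 29); (26|29)=-1, (8|29)=-1; sign (−1)^0·-1^1·-1^1 = +1.
(a,b)_3: α=-4, u≡1; β=-2, v≡2 (mod 3); (1|3)=+1, (2|3)=-1; sign (−1)^0·+1^-2·-1^-4 = +1.
(a,b)_5: α=2, u≡1; β=0, v≡2 (mod 5); (1|5)=+1, (2|5)=-1; sign (−1)^0·+1^0·-1^2 = +1.
|Ram(-23606, 7337)| = 2, even; anisotropic at {11, 23}.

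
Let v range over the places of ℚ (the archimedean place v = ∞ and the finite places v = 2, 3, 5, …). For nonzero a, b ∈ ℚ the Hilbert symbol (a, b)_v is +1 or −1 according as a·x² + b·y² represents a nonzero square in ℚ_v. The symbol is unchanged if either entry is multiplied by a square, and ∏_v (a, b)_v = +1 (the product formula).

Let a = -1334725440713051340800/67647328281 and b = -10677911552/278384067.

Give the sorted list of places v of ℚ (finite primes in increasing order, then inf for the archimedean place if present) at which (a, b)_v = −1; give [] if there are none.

(a, b) ≡ (-2, -231) mod (ℚ^×)²; places V = {2, 3, 5, 7, 11, 13, 19, 23, 37, ∞}.
(a,b)_37: α=2, u≡32; β=0, v≡34 (mod 37); (32|37)=-1, (34|37)=+1; sign (−1)^0·-1^0·+1^2 = +1.
(a,b)_13: α=-4, u≡2; β=-4, v≡3 (mod 13); (2|13)=-1, (3|13)=+1; sign (−1)^0·-1^-4·+1^-4 = +1.
(a,b)_∞: sgn(-2)=−, sgn(-231)=−, so -1.
(a,b)_3: α=-8, u≡1; β=-3, v≡1 (mod 3); (1|3)=+1, (1|3)=+1; sign (−1)^0·+1^-3·+1^-8 = +1.
(a,b)_5: α=2, u≡3; β=0, v≡4 (mod 5); (3|5)=-1, (4|5)=+1; sign (−1)^0·-1^0·+1^2 = +1.
(a,b)_7: α=4, u≡3; β=1, v≡4 (mod 7); (3|7)=-1, (4|7)=+1; sign (−1)^0·-1^1·+1^4 = -1.
(a,b)_11: α=4, u≡4; β=1, v≡9 (mod 11); (4|11)=+1, (9|11)=+1; sign (−1)^0·+1^1·+1^4 = +1.
(a,b)_19: α=-2, u≡6; β=-2, v≡9 (mod 19); (6|19)=+1, (9|19)=+1; sign (−1)^0·+1^-2·+1^-2 = +1.
(a,b)_2: α=21, β=18; u≡7, v≡1 (mod 8); ε(u)ε(v)=1·0, αω(v)=21·0, βω(u)=18·0; sum ≡ 0  ⇒  +1.
(a,b)_23: α=2, u≡15; β=2, v≡17 (mod 23); (15|23)=-1, (17|23)=-1; sign (−1)^0·-1^2·-1^2 = +1.
(-2, -231 / ℚ) ramifies at {7, ∞}: a division algebra.

[7, inf]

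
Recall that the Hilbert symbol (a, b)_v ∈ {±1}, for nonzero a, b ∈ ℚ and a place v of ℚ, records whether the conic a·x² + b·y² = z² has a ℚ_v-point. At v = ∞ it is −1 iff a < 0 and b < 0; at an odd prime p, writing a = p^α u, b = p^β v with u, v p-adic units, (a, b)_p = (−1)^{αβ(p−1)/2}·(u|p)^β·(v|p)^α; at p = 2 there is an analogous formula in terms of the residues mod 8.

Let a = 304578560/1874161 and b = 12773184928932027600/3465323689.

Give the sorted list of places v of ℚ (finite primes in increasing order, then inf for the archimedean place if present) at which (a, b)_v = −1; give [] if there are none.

[2, 3, 11, 13]

Mod squares: a ≡ 110, b ≡ 429. Check v ∈ {∞, 2, 3, 5, 7, 11, 13, 17, 37, 43}.
v=3: a=3^0·(≡2), b=3^3·(≡2) mod 3; (2|3)=-1, (2|3)=-1; (−1)^{0·3·1}·(-1)^3·(-1)^0 = -1.
v=11: a=11^1·(≡8), b=11^3·(≡7) mod 11; (8|11)=-1, (7|11)=-1; (−1)^{1·3·5}·(-1)^3·(-1)^1 = -1.
v=37: a=37^-4·(≡36), b=37^-4·(≡22) mod 37; (36|37)=+1, (22|37)=-1; (−1)^{-4·-4·18}·(+1)^-4·(-1)^-4 = +1.
v=43: a=43^0·(≡31), b=43^-2·(≡28) mod 43; (31|43)=+1, (28|43)=-1; (−1)^{0·-2·21}·(+1)^-2·(-1)^0 = +1.
v=∞: 110 > 0 and 429 > 0  ⇒  (a,b)_∞ = +1.
v=2: v_2(a)=15, v_2(b)=4; units ≡ 7, 5 (mod 8); ε·ε+αω+βω = 1·0+15·1+4·0 ≡ 1  ⇒  (a,b)_2 = -1.
v=17: a=17^0·(≡9), b=17^2·(≡13) mod 17; (9|17)=+1, (13|17)=+1; (−1)^{0·2·8}·(+1)^2·(+1)^0 = +1.
v=13: a=13^2·(≡8), b=13^7·(≡2) mod 13; (8|13)=-1, (2|13)=-1; (−1)^{2·7·6}·(-1)^7·(-1)^2 = -1.
v=7: a=7^0·(≡3), b=7^2·(≡1) mod 7; (3|7)=-1, (1|7)=+1; (−1)^{0·2·3}·(-1)^2·(+1)^0 = +1.
v=5: a=5^1·(≡2), b=5^2·(≡1) mod 5; (2|5)=-1, (1|5)=+1; (−1)^{1·2·2}·(-1)^2·(+1)^1 = +1.
Ram(110, 429) = {2, 3, 11, 13}; no ℚ_2-point on the conic.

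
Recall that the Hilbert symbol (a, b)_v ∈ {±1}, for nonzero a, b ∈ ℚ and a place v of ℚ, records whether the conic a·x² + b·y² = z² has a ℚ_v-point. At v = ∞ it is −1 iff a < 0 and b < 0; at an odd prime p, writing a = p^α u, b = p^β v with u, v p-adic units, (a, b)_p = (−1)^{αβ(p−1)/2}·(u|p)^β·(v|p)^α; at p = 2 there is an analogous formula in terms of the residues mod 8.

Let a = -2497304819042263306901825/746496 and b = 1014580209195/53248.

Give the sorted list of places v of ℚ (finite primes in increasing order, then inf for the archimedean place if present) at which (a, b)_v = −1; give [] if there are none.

(a, b) ≡ (-7337, 3951415) mod (ℚ^×)²; places V = {2, 3, 5, 7, 11, 13, 23, 29, 31, 37, 53, ∞}.
(a,b)_∞: sgn(-7337)=−, sgn(3951415)=+, so +1.
(a,b)_5: α=2, u≡2; β=1, v≡3 (mod 5); (2|5)=-1, (3|5)=-1; sign (−1)^0·-1^1·-1^2 = -1.
(a,b)_37: α=2, u≡16; β=1, v≡17 (mod 37); (16|37)=+1, (17|37)=-1; sign (−1)^0·+1^1·-1^2 = +1.
(a,b)_3: α=-6, u≡1; β=4, v≡1 (mod 3); (1|3)=+1, (1|3)=+1; sign (−1)^0·+1^4·+1^-6 = +1.
(a,b)_13: α=2, u≡5; β=-1, v≡7 (mod 13); (5|13)=-1, (7|13)=-1; sign (−1)^0·-1^-1·-1^2 = -1.
(a,b)_53: α=2, u≡8; β=1, v≡4 (mod 53); (8|53)=-1, (4|53)=+1; sign (−1)^0·-1^1·+1^2 = -1.
(a,b)_7: α=2, u≡5; β=2, v≡3 (mod 7); (5|7)=-1, (3|7)=-1; sign (−1)^0·-1^2·-1^2 = +1.
(a,b)_29: α=3, u≡26; β=2, v≡23 (mod 29); (26|29)=-1, (23|29)=+1; sign (−1)^0·-1^2·+1^3 = +1.
(a,b)_31: α=2, u≡8; β=1, v≡15 (mod 31); (8|31)=+1, (15|31)=-1; sign (−1)^0·+1^1·-1^2 = +1.
(a,b)_11: α=1, u≡1; β=0, v≡10 (mod 11); (1|11)=+1, (10|11)=-1; sign (−1)^0·+1^0·-1^1 = -1.
(a,b)_23: α=3, u≡16; β=0, v≡19 (mod 23); (16|23)=+1, (19|23)=-1; sign (−1)^0·+1^0·-1^3 = -1.
(a,b)_2: α=-10, β=-12; u≡7, v≡7 (mod 8); ε(u)ε(v)=1·1, αω(v)=-10·0, βω(u)=-12·0; sum ≡ 1  ⇒  -1.
Ram(-7337, 3951415) = {2, 5, 11, 13, 23, 53}; no ℚ_2-point on the conic.

[2, 5, 11, 13, 23, 53]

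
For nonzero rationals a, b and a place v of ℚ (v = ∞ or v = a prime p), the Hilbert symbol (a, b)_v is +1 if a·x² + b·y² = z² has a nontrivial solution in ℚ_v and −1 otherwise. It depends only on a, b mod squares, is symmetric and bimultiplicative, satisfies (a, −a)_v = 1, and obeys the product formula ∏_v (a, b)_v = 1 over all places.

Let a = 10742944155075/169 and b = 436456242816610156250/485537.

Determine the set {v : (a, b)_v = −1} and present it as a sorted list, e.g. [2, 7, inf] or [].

[2, 17]

Mod squares: a ≡ 187, b ≡ 206074. Check v ∈ {∞, 2, 3, 5, 11, 13, 17, 19, 29}.
v=17: a=17^1·(≡7), b=17^-1·(≡13) mod 17; (7|17)=-1, (13|17)=+1; (−1)^{1·-1·8}·(-1)^-1·(+1)^1 = -1.
v=11: a=11^1·(≡10), b=11^1·(≡1) mod 11; (10|11)=-1, (1|11)=+1; (−1)^{1·1·5}·(-1)^1·(+1)^1 = +1.
v=5: a=5^2·(≡2), b=5^8·(≡1) mod 5; (2|5)=-1, (1|5)=+1; (−1)^{2·8·2}·(-1)^8·(+1)^2 = +1.
v=13: a=13^-2·(≡2), b=13^-4·(≡8) mod 13; (2|13)=-1, (8|13)=-1; (−1)^{-2·-4·6}·(-1)^-4·(-1)^-2 = +1.
v=29: a=29^4·(≡22), b=29^5·(≡28) mod 29; (22|29)=+1, (28|29)=+1; (−1)^{4·5·14}·(+1)^5·(+1)^4 = +1.
v=19: a=19^2·(≡11), b=19^5·(≡5) mod 19; (11|19)=+1, (5|19)=+1; (−1)^{2·5·9}·(+1)^5·(+1)^2 = +1.
v=2: v_2(a)=0, v_2(b)=1; units ≡ 3, 5 (mod 8); ε·ε+αω+βω = 1·0+0·1+1·1 ≡ 1  ⇒  (a,b)_2 = -1.
v=3: a=3^2·(≡1), b=3^0·(≡1) mod 3; (1|3)=+1, (1|3)=+1; (−1)^{2·0·1}·(+1)^0·(+1)^2 = +1.
v=∞: 187 > 0 and 206074 > 0  ⇒  (a,b)_∞ = +1.
(187, 206074 / ℚ) ramifies at {2, 17}: a division algebra.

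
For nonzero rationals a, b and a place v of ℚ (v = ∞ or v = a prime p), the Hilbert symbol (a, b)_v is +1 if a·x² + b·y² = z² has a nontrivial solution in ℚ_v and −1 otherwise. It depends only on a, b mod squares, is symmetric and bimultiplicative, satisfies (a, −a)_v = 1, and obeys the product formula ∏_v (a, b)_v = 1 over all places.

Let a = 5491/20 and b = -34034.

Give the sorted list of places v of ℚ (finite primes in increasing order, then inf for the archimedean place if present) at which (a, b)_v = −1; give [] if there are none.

[2, 11, 17, 19]

(a, b) ≡ (95, -34034) mod (ℚ^×)²; places V = {2, 5, 7, 11, 13, 17, 19, ∞}.
(a,b)_2: α=-2, β=1; u≡7, v≡7 (mod 8); ε(u)ε(v)=1·1, αω(v)=-2·0, βω(u)=1·0; sum ≡ 1  ⇒  -1.
(a,b)_17: α=2, u≡12; β=1, v≡4 (mod 17); (12|17)=-1, (4|17)=+1; sign (−1)^0·-1^1·+1^2 = -1.
(a,b)_11: α=0, u≡10; β=1, v≡8 (mod 11); (10|11)=-1, (8|11)=-1; sign (−1)^0·-1^1·-1^0 = -1.
(a,b)_7: α=0, u≡4; β=1, v≡3 (mod 7); (4|7)=+1, (3|7)=-1; sign (−1)^0·+1^1·-1^0 = +1.
(a,b)_19: α=1, u≡4; β=0, v≡14 (mod 19); (4|19)=+1, (14|19)=-1; sign (−1)^0·+1^0·-1^1 = -1.
(a,b)_13: α=0, u≡10; β=1, v≡8 (mod 13); (10|13)=+1, (8|13)=-1; sign (−1)^0·+1^1·-1^0 = +1.
(a,b)_5: α=-1, u≡4; β=0, v≡1 (mod 5); (4|5)=+1, (1|5)=+1; sign (−1)^0·+1^0·+1^-1 = +1.
(a,b)_∞: sgn(95)=+, sgn(-34034)=−, so +1.
(95, -34034 / ℚ) ramifies at {2, 11, 17, 19}: a division algebra.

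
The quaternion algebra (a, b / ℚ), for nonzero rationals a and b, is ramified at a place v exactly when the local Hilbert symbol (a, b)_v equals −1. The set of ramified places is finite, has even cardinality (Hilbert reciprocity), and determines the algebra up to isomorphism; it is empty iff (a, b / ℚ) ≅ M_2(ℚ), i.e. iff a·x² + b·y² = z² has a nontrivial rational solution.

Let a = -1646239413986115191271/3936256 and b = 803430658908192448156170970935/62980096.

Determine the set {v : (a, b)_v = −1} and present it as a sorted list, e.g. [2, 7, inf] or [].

[3, 7, 17, 19]

Mod squares: a ≡ -238119, b ≡ 260015. Check v ∈ {∞, 2, 3, 5, 7, 17, 19, 23, 29, 31}.
v=5: a=5^0·(≡4), b=5^1·(≡2) mod 5; (4|5)=+1, (2|5)=-1; (−1)^{0·1·2}·(+1)^1·(-1)^0 = +1.
v=7: a=7^1·(≡5), b=7^1·(≡6) mod 7; (5|7)=-1, (6|7)=-1; (−1)^{1·1·3}·(-1)^1·(-1)^1 = -1.
v=3: a=3^17·(≡1), b=3^28·(≡2) mod 3; (1|3)=+1, (2|3)=-1; (−1)^{17·28·1}·(+1)^28·(-1)^17 = -1.
v=31: a=31^-2·(≡30), b=31^-2·(≡20) mod 31; (30|31)=-1, (20|31)=+1; (−1)^{-2·-2·15}·(-1)^-2·(+1)^-2 = +1.
v=29: a=29^3·(≡1), b=29^4·(≡7) mod 29; (1|29)=+1, (7|29)=+1; (−1)^{3·4·14}·(+1)^4·(+1)^3 = +1.
v=17: a=17^1·(≡8), b=17^1·(≡5) mod 17; (8|17)=+1, (5|17)=-1; (−1)^{1·1·8}·(+1)^1·(-1)^1 = -1.
v=2: v_2(a)=-12, v_2(b)=-16; units ≡ 1, 7 (mod 8); ε·ε+αω+βω = 0·1+-12·0+-16·0 ≡ 0  ⇒  (a,b)_2 = +1.
v=19: a=19^2·(≡18), b=19^3·(≡17) mod 19; (18|19)=-1, (17|19)=+1; (−1)^{2·3·9}·(-1)^3·(+1)^2 = -1.
v=∞: -238119 < 0 and 260015 > 0  ⇒  (a,b)_∞ = +1.
v=23: a=23^3·(≡20), b=23^3·(≡12) mod 23; (20|23)=-1, (12|23)=+1; (−1)^{3·3·11}·(-1)^3·(+1)^3 = +1.
(-238119, 260015 / ℚ) ramifies at {3, 7, 17, 19}: a division algebra.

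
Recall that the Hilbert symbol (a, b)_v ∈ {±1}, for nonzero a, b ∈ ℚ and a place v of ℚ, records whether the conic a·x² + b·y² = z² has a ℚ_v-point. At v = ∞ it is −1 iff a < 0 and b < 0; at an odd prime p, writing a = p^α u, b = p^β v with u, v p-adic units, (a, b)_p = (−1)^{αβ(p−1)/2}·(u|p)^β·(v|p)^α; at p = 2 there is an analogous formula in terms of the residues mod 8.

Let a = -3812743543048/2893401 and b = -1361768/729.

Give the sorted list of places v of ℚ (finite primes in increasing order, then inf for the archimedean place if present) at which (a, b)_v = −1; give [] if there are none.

[11, inf]

Mod squares: a ≡ -418, b ≡ -1178. Check v ∈ {∞, 2, 3, 7, 11, 17, 19, 31, 53}.
v=31: a=31^0·(≡25), b=31^1·(≡29) mod 31; (25|31)=+1, (29|31)=-1; (−1)^{0·1·15}·(+1)^1·(-1)^0 = +1.
v=2: v_2(a)=3, v_2(b)=3; units ≡ 7, 3 (mod 8); ε·ε+αω+βω = 1·1+3·1+3·0 ≡ 0  ⇒  (a,b)_2 = +1.
v=∞: -418 < 0 and -1178 < 0  ⇒  (a,b)_∞ = -1.
v=3: a=3^-10·(≡2), b=3^-6·(≡1) mod 3; (2|3)=-1, (1|3)=+1; (−1)^{-10·-6·1}·(-1)^-6·(+1)^-10 = +1.
v=17: a=17^2·(≡6), b=17^2·(≡10) mod 17; (6|17)=-1, (10|17)=-1; (−1)^{2·2·8}·(-1)^2·(-1)^2 = +1.
v=53: a=53^4·(≡40), b=53^0·(≡3) mod 53; (40|53)=+1, (3|53)=-1; (−1)^{4·0·26}·(+1)^0·(-1)^4 = +1.
v=7: a=7^-2·(≡2), b=7^0·(≡5) mod 7; (2|7)=+1, (5|7)=-1; (−1)^{-2·0·3}·(+1)^0·(-1)^-2 = +1.
v=19: a=19^1·(≡1), b=19^1·(≡13) mod 19; (1|19)=+1, (13|19)=-1; (−1)^{1·1·9}·(+1)^1·(-1)^1 = +1.
v=11: a=11^1·(≡6), b=11^0·(≡7) mod 11; (6|11)=-1, (7|11)=-1; (−1)^{1·0·5}·(-1)^0·(-1)^1 = -1.
Ram(-418, -1178) = {11, ∞}; no ℚ_11-point on the conic.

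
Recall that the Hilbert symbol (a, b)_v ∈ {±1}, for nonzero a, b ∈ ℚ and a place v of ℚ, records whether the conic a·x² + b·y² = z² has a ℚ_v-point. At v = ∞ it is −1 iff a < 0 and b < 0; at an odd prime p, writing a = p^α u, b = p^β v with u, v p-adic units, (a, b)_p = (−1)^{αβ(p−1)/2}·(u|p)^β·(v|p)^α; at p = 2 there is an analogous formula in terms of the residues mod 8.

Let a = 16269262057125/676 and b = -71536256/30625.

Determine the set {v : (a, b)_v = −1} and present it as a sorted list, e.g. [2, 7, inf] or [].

(a, b) ≡ (2860165, -506) mod (ℚ^×)²; places V = {2, 3, 5, 7, 11, 13, 17, 19, 23, 47, 53, ∞}.
(a,b)_23: α=1, u≡21; β=1, v≡13 (mod 23); (21|23)=-1, (13|23)=+1; sign (−1)^1·-1^1·+1^1 = +1.
(a,b)_3: α=4, u≡1; β=0, v≡1 (mod 3); (1|3)=+1, (1|3)=+1; sign (−1)^0·+1^0·+1^4 = +1.
(a,b)_11: α=1, u≡2; β=1, v≡3 (mod 11); (2|11)=-1, (3|11)=+1; sign (−1)^1·-1^1·+1^1 = +1.
(a,b)_17: α=1, u≡8; β=0, v≡2 (mod 17); (8|17)=+1, (2|17)=+1; sign (−1)^0·+1^0·+1^1 = +1.
(a,b)_∞: sgn(2860165)=+, sgn(-506)=−, so +1.
(a,b)_7: α=1, u≡5; β=-2, v≡3 (mod 7); (5|7)=-1, (3|7)=-1; sign (−1)^0·-1^-2·-1^1 = -1.
(a,b)_19: α=1, u≡6; β=0, v≡7 (mod 19); (6|19)=+1, (7|19)=+1; sign (−1)^0·+1^0·+1^1 = +1.
(a,b)_53: α=2, u≡32; β=0, v≡4 (mod 53); (32|53)=-1, (4|53)=+1; sign (−1)^0·-1^0·+1^2 = +1.
(a,b)_2: α=-2, β=7; u≡5, v≡3 (mod 8); ε(u)ε(v)=0·1, αω(v)=-2·1, βω(u)=7·1; sum ≡ 1  ⇒  -1.
(a,b)_47: α=0, u≡28; β=2, v≡5 (mod 47); (28|47)=+1, (5|47)=-1; sign (−1)^0·+1^2·-1^0 = +1.
(a,b)_5: α=3, u≡2; β=-4, v≡1 (mod 5); (2|5)=-1, (1|5)=+1; sign (−1)^0·-1^-4·+1^3 = +1.
(a,b)_13: α=-2, u≡3; β=0, v≡4 (mod 13); (3|13)=+1, (4|13)=+1; sign (−1)^0·+1^0·+1^-2 = +1.
Ram(2860165, -506) = {2, 7}; no ℚ_2-point on the conic.

[2, 7]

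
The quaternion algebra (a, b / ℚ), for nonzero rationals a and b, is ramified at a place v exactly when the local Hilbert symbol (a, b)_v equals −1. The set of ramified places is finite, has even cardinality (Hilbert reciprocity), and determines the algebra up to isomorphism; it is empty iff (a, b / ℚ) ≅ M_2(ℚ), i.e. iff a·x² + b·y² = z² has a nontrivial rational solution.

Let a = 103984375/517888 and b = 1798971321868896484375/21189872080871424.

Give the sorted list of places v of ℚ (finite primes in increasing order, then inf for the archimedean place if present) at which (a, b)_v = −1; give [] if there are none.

[5, 11]

(a, b) ≡ (385, 330) mod (ℚ^×)²; places V = {2, 3, 5, 7, 11, 17, ∞}.
(a,b)_3: α=0, u≡1; β=-7, v≡2 (mod 3); (1|3)=+1, (2|3)=-1; sign (−1)^0·+1^-7·-1^0 = +1.
(a,b)_17: α=-2, u≡12; β=-6, v≡3 (mod 17); (12|17)=-1, (3|17)=-1; sign (−1)^0·-1^-6·-1^-2 = +1.
(a,b)_11: α=3, u≡10; β=9, v≡2 (mod 11); (10|11)=-1, (2|11)=-1; sign (−1)^1·-1^9·-1^3 = -1.
(a,b)_∞: sgn(385)=+, sgn(330)=+, so +1.
(a,b)_5: α=7, u≡2; β=17, v≡4 (mod 5); (2|5)=-1, (4|5)=+1; sign (−1)^0·-1^17·+1^7 = -1.
(a,b)_2: α=-8, β=-13; u≡1, v≡5 (mod 8); ε(u)ε(v)=0·0, αω(v)=-8·1, βω(u)=-13·0; sum ≡ 0  ⇒  +1.
(a,b)_7: α=-1, u≡5; β=-2, v≡4 (mod 7); (5|7)=-1, (4|7)=+1; sign (−1)^0·-1^-2·+1^-1 = +1.
|Ram(385, 330)| = 2, even; anisotropic at {5, 11}.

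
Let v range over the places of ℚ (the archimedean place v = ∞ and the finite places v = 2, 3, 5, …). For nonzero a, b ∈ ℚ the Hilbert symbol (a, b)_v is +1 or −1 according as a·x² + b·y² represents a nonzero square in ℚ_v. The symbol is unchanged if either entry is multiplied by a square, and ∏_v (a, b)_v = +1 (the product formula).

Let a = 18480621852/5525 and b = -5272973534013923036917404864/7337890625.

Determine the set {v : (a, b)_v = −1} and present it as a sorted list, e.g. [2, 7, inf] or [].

Mod squares: a ≡ 390507, b ≡ -42315. Check v ∈ {∞, 2, 3, 5, 7, 11, 13, 17, 19, 31}.
v=2: v_2(a)=2, v_2(b)=6; units ≡ 3, 5 (mod 8); ε·ε+αω+βω = 1·0+2·1+6·1 ≡ 0  ⇒  (a,b)_2 = +1.
v=19: a=19^1·(≡8), b=19^2·(≡11) mod 19; (8|19)=-1, (11|19)=+1; (−1)^{1·2·9}·(-1)^2·(+1)^1 = +1.
v=3: a=3^3·(≡2), b=3^7·(≡1) mod 3; (2|3)=-1, (1|3)=+1; (−1)^{3·7·1}·(-1)^7·(+1)^3 = +1.
v=31: a=31^1·(≡26), b=31^3·(≡6) mod 31; (26|31)=-1, (6|31)=-1; (−1)^{1·3·15}·(-1)^3·(-1)^1 = -1.
v=17: a=17^-1·(≡9), b=17^-2·(≡4) mod 17; (9|17)=+1, (4|17)=+1; (−1)^{-1·-2·8}·(+1)^-2·(+1)^-1 = +1.
v=7: a=7^4·(≡3), b=7^11·(≡6) mod 7; (3|7)=-1, (6|7)=-1; (−1)^{4·11·3}·(-1)^11·(-1)^4 = -1.
v=∞: 390507 > 0 and -42315 < 0  ⇒  (a,b)_∞ = +1.
v=5: a=5^-2·(≡2), b=5^-9·(≡3) mod 5; (2|5)=-1, (3|5)=-1; (−1)^{-2·-9·2}·(-1)^-9·(-1)^-2 = -1.
v=11: a=11^2·(≡10), b=11^6·(≡8) mod 11; (10|11)=-1, (8|11)=-1; (−1)^{2·6·5}·(-1)^6·(-1)^2 = +1.
v=13: a=13^-1·(≡12), b=13^-1·(≡7) mod 13; (12|13)=+1, (7|13)=-1; (−1)^{-1·-1·6}·(+1)^-1·(-1)^-1 = -1.
(390507, -42315 / ℚ) ramifies at {5, 7, 13, 31}: a division algebra.

[5, 7, 13, 31]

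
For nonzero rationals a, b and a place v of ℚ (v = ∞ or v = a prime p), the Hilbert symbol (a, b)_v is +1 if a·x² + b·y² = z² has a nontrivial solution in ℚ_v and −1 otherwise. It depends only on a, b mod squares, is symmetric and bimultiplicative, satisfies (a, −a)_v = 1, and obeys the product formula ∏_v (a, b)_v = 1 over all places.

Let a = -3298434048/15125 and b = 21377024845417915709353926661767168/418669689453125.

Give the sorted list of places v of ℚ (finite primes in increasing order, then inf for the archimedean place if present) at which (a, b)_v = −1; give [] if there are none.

[3, 7, 13, 17, 19, 29]

Mod squares: a ≡ -198835, b ≡ 15477735. Check v ∈ {∞, 2, 3, 5, 7, 11, 13, 17, 19, 23, 29}.
v=2: v_2(a)=10, v_2(b)=22; units ≡ 5, 7 (mod 8); ε·ε+αω+βω = 0·1+10·0+22·1 ≡ 0  ⇒  (a,b)_2 = +1.
v=3: a=3^4·(≡2), b=3^11·(≡1) mod 3; (2|3)=-1, (1|3)=+1; (−1)^{4·11·1}·(-1)^11·(+1)^4 = -1.
v=5: a=5^-3·(≡2), b=5^-9·(≡3) mod 5; (2|5)=-1, (3|5)=-1; (−1)^{-3·-9·2}·(-1)^-9·(-1)^-3 = +1.
v=29: a=29^0·(≡27), b=29^1·(≡23) mod 29; (27|29)=-1, (23|29)=+1; (−1)^{0·1·14}·(-1)^1·(+1)^0 = -1.
v=13: a=13^1·(≡6), b=13^5·(≡10) mod 13; (6|13)=-1, (10|13)=+1; (−1)^{1·5·6}·(-1)^5·(+1)^1 = -1.
v=23: a=23^1·(≡18), b=23^3·(≡21) mod 23; (18|23)=+1, (21|23)=-1; (−1)^{1·3·11}·(+1)^3·(-1)^1 = +1.
v=19: a=19^1·(≡11), b=19^4·(≡8) mod 19; (11|19)=+1, (8|19)=-1; (−1)^{1·4·9}·(+1)^4·(-1)^1 = -1.
v=17: a=17^0·(≡11), b=17^3·(≡3) mod 17; (11|17)=-1, (3|17)=-1; (−1)^{0·3·8}·(-1)^3·(-1)^0 = -1.
v=11: a=11^-2·(≡9), b=11^-8·(≡9) mod 11; (9|11)=+1, (9|11)=+1; (−1)^{-2·-8·5}·(+1)^-8·(+1)^-2 = +1.
v=7: a=7^1·(≡2), b=7^3·(≡4) mod 7; (2|7)=+1, (4|7)=+1; (−1)^{1·3·3}·(+1)^3·(+1)^1 = -1.
v=∞: -198835 < 0 and 15477735 > 0  ⇒  (a,b)_∞ = +1.
(-198835, 15477735 / ℚ) ramifies at {3, 7, 13, 17, 19, 29}: a division algebra.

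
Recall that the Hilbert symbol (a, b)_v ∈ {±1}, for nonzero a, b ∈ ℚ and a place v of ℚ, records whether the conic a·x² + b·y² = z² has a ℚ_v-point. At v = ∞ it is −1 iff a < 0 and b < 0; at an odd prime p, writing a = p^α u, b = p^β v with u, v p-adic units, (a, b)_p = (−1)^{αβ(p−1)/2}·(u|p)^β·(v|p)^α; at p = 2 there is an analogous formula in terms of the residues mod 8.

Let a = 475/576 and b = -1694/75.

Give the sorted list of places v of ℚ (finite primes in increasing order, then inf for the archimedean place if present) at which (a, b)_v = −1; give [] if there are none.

[7, 19]

(a, b) ≡ (19, -42) mod (ℚ^×)²; places V = {2, 3, 5, 7, 11, 19, ∞}.
(a,b)_2: α=-6, β=1; u≡3, v≡3 (mod 8); ε(u)ε(v)=1·1, αω(v)=-6·1, βω(u)=1·1; sum ≡ 0  ⇒  +1.
(a,b)_∞: sgn(19)=+, sgn(-42)=−, so +1.
(a,b)_7: α=0, u≡3; β=1, v≡2 (mod 7); (3|7)=-1, (2|7)=+1; sign (−1)^0·-1^1·+1^0 = -1.
(a,b)_3: α=-2, u≡1; β=-1, v≡1 (mod 3); (1|3)=+1, (1|3)=+1; sign (−1)^0·+1^-1·+1^-2 = +1.
(a,b)_19: α=1, u≡1; β=0, v≡3 (mod 19); (1|19)=+1, (3|19)=-1; sign (−1)^0·+1^0·-1^1 = -1.
(a,b)_11: α=0, u≡6; β=2, v≡7 (mod 11); (6|11)=-1, (7|11)=-1; sign (−1)^0·-1^2·-1^0 = +1.
(a,b)_5: α=2, u≡4; β=-2, v≡2 (mod 5); (4|5)=+1, (2|5)=-1; sign (−1)^0·+1^-2·-1^2 = +1.
Ram(19, -42) = {7, 19}; no ℚ_7-point on the conic.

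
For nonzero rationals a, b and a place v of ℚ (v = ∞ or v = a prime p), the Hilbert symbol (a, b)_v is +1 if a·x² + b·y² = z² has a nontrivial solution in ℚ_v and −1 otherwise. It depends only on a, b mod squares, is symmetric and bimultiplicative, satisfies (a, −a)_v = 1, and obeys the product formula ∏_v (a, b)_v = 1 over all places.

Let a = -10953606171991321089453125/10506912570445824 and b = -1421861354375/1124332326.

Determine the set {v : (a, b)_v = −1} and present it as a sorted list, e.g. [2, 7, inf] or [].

Mod squares: a ≡ -29, b ≡ -8778. Check v ∈ {∞, 2, 3, 5, 7, 11, 13, 19, 29, 43}.
v=43: a=43^2·(≡23), b=43^2·(≡8) mod 43; (23|43)=+1, (8|43)=-1; (−1)^{2·2·21}·(+1)^2·(-1)^2 = +1.
v=13: a=13^-6·(≡12), b=13^-4·(≡3) mod 13; (12|13)=+1, (3|13)=+1; (−1)^{-6·-4·6}·(+1)^-4·(+1)^-6 = +1.
v=11: a=11^4·(≡4), b=11^1·(≡3) mod 11; (4|11)=+1, (3|11)=+1; (−1)^{4·1·5}·(+1)^1·(+1)^4 = +1.
v=7: a=7^6·(≡6), b=7^1·(≡6) mod 7; (6|7)=-1, (6|7)=-1; (−1)^{6·1·3}·(-1)^1·(-1)^6 = -1.
v=29: a=29^3·(≡4), b=29^2·(≡1) mod 29; (4|29)=+1, (1|29)=+1; (−1)^{3·2·14}·(+1)^2·(+1)^3 = +1.
v=5: a=5^8·(≡4), b=5^4·(≡3) mod 5; (4|5)=+1, (3|5)=-1; (−1)^{8·4·2}·(+1)^4·(-1)^8 = +1.
v=∞: -29 < 0 and -8778 < 0  ⇒  (a,b)_∞ = -1.
v=2: v_2(a)=-12, v_2(b)=-1; units ≡ 3, 3 (mod 8); ε·ε+αω+βω = 1·1+-12·1+-1·1 ≡ 0  ⇒  (a,b)_2 = +1.
v=19: a=19^2·(≡5), b=19^1·(≡2) mod 19; (5|19)=+1, (2|19)=-1; (−1)^{2·1·9}·(+1)^1·(-1)^2 = +1.
v=3: a=3^-12·(≡1), b=3^-9·(≡2) mod 3; (1|3)=+1, (2|3)=-1; (−1)^{-12·-9·1}·(+1)^-9·(-1)^-12 = +1.
Ram(-29, -8778) = {7, ∞}; no ℚ_7-point on the conic.

[7, inf]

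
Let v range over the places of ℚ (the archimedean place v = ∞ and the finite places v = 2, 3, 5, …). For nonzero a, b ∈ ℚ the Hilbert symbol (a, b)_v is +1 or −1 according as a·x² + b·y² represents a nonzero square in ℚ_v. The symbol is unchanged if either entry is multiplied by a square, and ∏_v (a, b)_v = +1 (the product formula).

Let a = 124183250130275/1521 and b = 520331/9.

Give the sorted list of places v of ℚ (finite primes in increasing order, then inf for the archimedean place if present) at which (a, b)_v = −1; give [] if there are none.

[2, 7, 31, 41]

Mod squares: a ≡ 899, b ≡ 10619. Check v ∈ {∞, 2, 3, 5, 7, 13, 29, 31, 37, 41}.
v=31: a=31^1·(≡26), b=31^0·(≡3) mod 31; (26|31)=-1, (3|31)=-1; (−1)^{1·0·15}·(-1)^0·(-1)^1 = -1.
v=2: v_2(a)=0, v_2(b)=0; units ≡ 3, 3 (mod 8); ε·ε+αω+βω = 1·1+0·1+0·1 ≡ 1  ⇒  (a,b)_2 = -1.
v=7: a=7^4·(≡3), b=7^3·(≡6) mod 7; (3|7)=-1, (6|7)=-1; (−1)^{4·3·3}·(-1)^3·(-1)^4 = -1.
v=5: a=5^2·(≡1), b=5^0·(≡4) mod 5; (1|5)=+1, (4|5)=+1; (−1)^{2·0·2}·(+1)^0·(+1)^2 = +1.
v=37: a=37^2·(≡3), b=37^1·(≡25) mod 37; (3|37)=+1, (25|37)=+1; (−1)^{2·1·18}·(+1)^1·(+1)^2 = +1.
v=13: a=13^-2·(≡7), b=13^0·(≡5) mod 13; (7|13)=-1, (5|13)=-1; (−1)^{-2·0·6}·(-1)^0·(-1)^-2 = +1.
v=3: a=3^-2·(≡2), b=3^-2·(≡2) mod 3; (2|3)=-1, (2|3)=-1; (−1)^{-2·-2·1}·(-1)^-2·(-1)^-2 = +1.
v=41: a=41^2·(≡29), b=41^1·(≡7) mod 41; (29|41)=-1, (7|41)=-1; (−1)^{2·1·20}·(-1)^1·(-1)^2 = -1.
v=∞: 899 > 0 and 10619 > 0  ⇒  (a,b)_∞ = +1.
v=29: a=29^1·(≡18), b=29^0·(≡24) mod 29; (18|29)=-1, (24|29)=+1; (−1)^{1·0·14}·(-1)^0·(+1)^1 = +1.
|Ram(899, 10619)| = 4, even; anisotropic at {2, 7, 31, 41}.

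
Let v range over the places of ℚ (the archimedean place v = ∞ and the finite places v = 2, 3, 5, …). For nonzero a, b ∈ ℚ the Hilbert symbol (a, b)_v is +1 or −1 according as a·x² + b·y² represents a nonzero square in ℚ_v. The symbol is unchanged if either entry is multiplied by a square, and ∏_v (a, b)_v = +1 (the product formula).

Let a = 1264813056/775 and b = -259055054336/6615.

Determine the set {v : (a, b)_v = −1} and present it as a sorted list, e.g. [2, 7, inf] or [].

[2, 13, 17, 19]

Mod squares: a ≡ 472719, b ≡ -89816610. Check v ∈ {∞, 2, 3, 5, 7, 13, 17, 19, 23, 31}.
v=3: a=3^5·(≡1), b=3^-3·(≡2) mod 3; (1|3)=+1, (2|3)=-1; (−1)^{5·-3·1}·(+1)^-3·(-1)^5 = +1.
v=7: a=7^0·(≡2), b=7^-2·(≡3) mod 7; (2|7)=+1, (3|7)=-1; (−1)^{0·-2·3}·(+1)^-2·(-1)^0 = +1.
v=2: v_2(a)=10, v_2(b)=9; units ≡ 7, 7 (mod 8); ε·ε+αω+βω = 1·1+10·0+9·0 ≡ 1  ⇒  (a,b)_2 = -1.
v=31: a=31^-1·(≡25), b=31^1·(≡24) mod 31; (25|31)=+1, (24|31)=-1; (−1)^{-1·1·15}·(+1)^1·(-1)^-1 = +1.
v=5: a=5^-2·(≡1), b=5^-1·(≡3) mod 5; (1|5)=+1, (3|5)=-1; (−1)^{-2·-1·2}·(+1)^-1·(-1)^-2 = +1.
v=13: a=13^1·(≡8), b=13^3·(≡10) mod 13; (8|13)=-1, (10|13)=+1; (−1)^{1·3·6}·(-1)^3·(+1)^1 = -1.
v=19: a=19^0·(≡18), b=19^1·(≡15) mod 19; (18|19)=-1, (15|19)=-1; (−1)^{0·1·9}·(-1)^1·(-1)^0 = -1.
v=23: a=23^1·(≡10), b=23^1·(≡18) mod 23; (10|23)=-1, (18|23)=+1; (−1)^{1·1·11}·(-1)^1·(+1)^1 = +1.
v=∞: 472719 > 0 and -89816610 < 0  ⇒  (a,b)_∞ = +1.
v=17: a=17^1·(≡3), b=17^1·(≡8) mod 17; (3|17)=-1, (8|17)=+1; (−1)^{1·1·8}·(-1)^1·(+1)^1 = -1.
(472719, -89816610 / ℚ) ramifies at {2, 13, 17, 19}: a division algebra.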